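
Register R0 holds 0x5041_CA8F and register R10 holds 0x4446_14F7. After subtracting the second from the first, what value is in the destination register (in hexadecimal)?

Subtract column by column in base 16:
  F-7 → 8
  8-F → 9 (borrow)
  A-4-1 → 5
  C-1 → B
  1-6 → B (borrow)
  4-4-1 → F (borrow)
  0-4-1 → B (borrow)
  5-4-1 → 0

0xBFBB598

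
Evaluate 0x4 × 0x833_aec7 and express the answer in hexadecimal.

Multiply each base-16 digit by 4, carrying:
  7×4 = 28 → write c carry 1
  c×4+1 = 49 → write 1 carry 3
  e×4+3 = 59 → write b carry 3
  a×4+3 = 43 → write b carry 2
  3×4+2 = 14 → write e
  3×4 = 12 → write c
  8×4 = 32 → write 0 carry 2
  remaining carry: 2

0x20cebb1c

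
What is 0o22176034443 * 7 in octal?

0o177562307765

Multiply each base-8 digit by 7, carrying:
  3×7 = 21 → write 5 carry 2
  4×7+2 = 30 → write 6 carry 3
  4×7+3 = 31 → write 7 carry 3
  4×7+3 = 31 → write 7 carry 3
  3×7+3 = 24 → write 0 carry 3
  0×7+3 = 3 → write 3
  6×7 = 42 → write 2 carry 5
  7×7+5 = 54 → write 6 carry 6
  1×7+6 = 13 → write 5 carry 1
  2×7+1 = 15 → write 7 carry 1
  2×7+1 = 15 → write 7 carry 1
  remaining carry: 1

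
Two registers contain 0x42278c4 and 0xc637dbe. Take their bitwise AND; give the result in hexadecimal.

AND each hex digit independently (no carries):
  4&c=4, 2&6=2, 2&3=2, 7&7=7, 8&d=8, c&b=8, 4&e=4

0x4227884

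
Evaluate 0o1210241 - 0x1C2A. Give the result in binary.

0o1210241 = 0b1010001000010100001 in binary.
0x1C2A = 0b1110000101010 in binary.
Subtract column by column in base 2:
  1-0 → 1
  0-1 → 1 (borrow)
  0-0-1 → 1 (borrow)
  0-1-1 → 0 (borrow)
  0-0-1 → 1 (borrow)
  1-1-1 → 1 (borrow)
  0-0-1 → 1 (borrow)
  1-0-1 → 0
  0-0 → 0
  0-0 → 0
  0-1 → 1 (borrow)
  0-1-1 → 0 (borrow)
  1-1-1 → 1 (borrow)
  0-0-1 → 1 (borrow)
  0-0-1 → 1 (borrow)
  0-0-1 → 1 (borrow)
  1-0-1 → 0
  0-0 → 0
  1-0 → 1

0b1001111010001110111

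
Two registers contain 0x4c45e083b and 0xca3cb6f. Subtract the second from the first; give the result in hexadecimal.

Subtract column by column in base 16:
  b-f → c (borrow)
  3-6-1 → c (borrow)
  8-b-1 → c (borrow)
  0-c-1 → 3 (borrow)
  e-3-1 → a
  5-a → b (borrow)
  4-c-1 → 7 (borrow)
  c-0-1 → b
  4-0 → 4

0x4b7ba3ccc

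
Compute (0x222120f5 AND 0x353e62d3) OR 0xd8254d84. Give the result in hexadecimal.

0xf8256dd5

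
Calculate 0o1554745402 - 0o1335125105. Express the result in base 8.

0o217620275

Subtract column by column in base 8:
  2-5 → 5 (borrow)
  0-0-1 → 7 (borrow)
  4-1-1 → 2
  5-5 → 0
  4-2 → 2
  7-1 → 6
  4-5 → 7 (borrow)
  5-3-1 → 1
  5-3 → 2
  1-1 → 0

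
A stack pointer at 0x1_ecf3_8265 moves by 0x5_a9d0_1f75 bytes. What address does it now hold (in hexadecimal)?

Add column by column in base 16, right to left:
  5+5 = a
  6+7 = d
  2+f = 1 carry 1
  8+1+1 = a
  3+0 = 3
  f+d = c carry 1
  c+9+1 = 6 carry 1
  e+a+1 = 9 carry 1
  1+5+1 = 7

0x796c3a1da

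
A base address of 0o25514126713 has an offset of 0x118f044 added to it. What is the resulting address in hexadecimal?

0xae499e0f

0o25514126713 = 0xad30adcb in hexadecimal.
Add column by column in base 16, right to left:
  b+4 = f
  c+4 = 0 carry 1
  d+0+1 = e
  a+f = 9 carry 1
  0+8+1 = 9
  3+1 = 4
  d+1 = e
  a+0 = a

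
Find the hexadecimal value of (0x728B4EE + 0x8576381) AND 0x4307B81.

Add column by column in base 16, right to left:
  E+1 = F
  E+8 = 6 carry 1
  4+3+1 = 8
  B+6 = 1 carry 1
  8+7+1 = 0 carry 1
  2+5+1 = 8
  7+8 = F
Sum = 0xF80186F; now AND with 0x4307B81:
  F&4=4, 8&3=0, 0&0=0, 1&7=1, 8&B=8, 6&8=0, F&1=1

0x4001801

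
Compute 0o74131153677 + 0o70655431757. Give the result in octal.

0o165006605656

Add column by column in base 8, right to left:
  7+7 = 6 carry 1
  7+5+1 = 5 carry 1
  6+7+1 = 6 carry 1
  3+1+1 = 5
  5+3 = 0 carry 1
  1+4+1 = 6
  1+5 = 6
  3+5 = 0 carry 1
  1+6+1 = 0 carry 1
  4+0+1 = 5
  7+7 = 6 carry 1
  final carry 1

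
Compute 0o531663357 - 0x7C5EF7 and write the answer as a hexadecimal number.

0x4EB07F8

0o531663357 = 0x56766EF in hexadecimal.
Subtract column by column in base 16:
  F-7 → 8
  E-F → F (borrow)
  6-E-1 → 7 (borrow)
  6-5-1 → 0
  7-C → B (borrow)
  6-7-1 → E (borrow)
  5-0-1 → 4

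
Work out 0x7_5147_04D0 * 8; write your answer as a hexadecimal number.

Multiply each base-16 digit by 8, carrying:
  0×8 = 0 → write 0
  D×8 = 104 → write 8 carry 6
  4×8+6 = 38 → write 6 carry 2
  0×8+2 = 2 → write 2
  7×8 = 56 → write 8 carry 3
  4×8+3 = 35 → write 3 carry 2
  1×8+2 = 10 → write A
  5×8 = 40 → write 8 carry 2
  7×8+2 = 58 → write A carry 3
  remaining carry: 3

0x3A8A382680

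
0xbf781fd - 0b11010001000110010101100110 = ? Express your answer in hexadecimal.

0b11010001000110010101100110 = 0x3446566 in hexadecimal.
Subtract column by column in base 16:
  d-6 → 7
  f-6 → 9
  1-5 → c (borrow)
  8-6-1 → 1
  7-4 → 3
  f-4 → b
  b-3 → 8

0x8b31c97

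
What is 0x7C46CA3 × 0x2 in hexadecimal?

Multiply each base-16 digit by 2, carrying:
  3×2 = 6 → write 6
  A×2 = 20 → write 4 carry 1
  C×2+1 = 25 → write 9 carry 1
  6×2+1 = 13 → write D
  4×2 = 8 → write 8
  C×2 = 24 → write 8 carry 1
  7×2+1 = 15 → write F

0xF88D946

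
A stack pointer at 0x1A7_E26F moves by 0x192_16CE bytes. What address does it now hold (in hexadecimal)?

0x339F93D

Add column by column in base 16, right to left:
  F+E = D carry 1
  6+C+1 = 3 carry 1
  2+6+1 = 9
  E+1 = F
  7+2 = 9
  A+9 = 3 carry 1
  1+1+1 = 3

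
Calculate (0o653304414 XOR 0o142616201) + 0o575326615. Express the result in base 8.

0o1507041432

First 0o653304414 XOR 0o142616201 = 0o711512615.
Add column by column in base 8, right to left:
  5+5 = 2 carry 1
  1+1+1 = 3
  6+6 = 4 carry 1
  2+6+1 = 1 carry 1
  1+2+1 = 4
  5+3 = 0 carry 1
  1+5+1 = 7
  1+7 = 0 carry 1
  7+5+1 = 5 carry 1
  final carry 1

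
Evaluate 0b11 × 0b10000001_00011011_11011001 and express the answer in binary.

0b1100000110101001110001011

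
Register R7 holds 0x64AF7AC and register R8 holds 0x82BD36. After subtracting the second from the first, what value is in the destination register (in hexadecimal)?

0x5C83A76

Subtract column by column in base 16:
  C-6 → 6
  A-3 → 7
  7-D → A (borrow)
  F-B-1 → 3
  A-2 → 8
  4-8 → C (borrow)
  6-0-1 → 5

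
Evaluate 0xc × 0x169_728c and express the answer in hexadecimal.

Multiply each base-16 digit by 12, carrying:
  c×12 = 144 → write 0 carry 9
  8×12+9 = 105 → write 9 carry 6
  2×12+6 = 30 → write e carry 1
  7×12+1 = 85 → write 5 carry 5
  9×12+5 = 113 → write 1 carry 7
  6×12+7 = 79 → write f carry 4
  1×12+4 = 16 → write 0 carry 1
  remaining carry: 1

0x10f15e90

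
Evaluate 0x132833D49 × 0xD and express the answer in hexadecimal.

Multiply each base-16 digit by 13, carrying:
  9×13 = 117 → write 5 carry 7
  4×13+7 = 59 → write B carry 3
  D×13+3 = 172 → write C carry 10
  3×13+10 = 49 → write 1 carry 3
  3×13+3 = 42 → write A carry 2
  8×13+2 = 106 → write A carry 6
  2×13+6 = 32 → write 0 carry 2
  3×13+2 = 41 → write 9 carry 2
  1×13+2 = 15 → write F

0xF90AA1CB5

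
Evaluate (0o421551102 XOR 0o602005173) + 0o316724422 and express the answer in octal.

First 0o421551102 XOR 0o602005173 = 0o223554071.
Add column by column in base 8, right to left:
  1+2 = 3
  7+2 = 1 carry 1
  0+4+1 = 5
  4+4 = 0 carry 1
  5+2+1 = 0 carry 1
  5+7+1 = 5 carry 1
  3+6+1 = 2 carry 1
  2+1+1 = 4
  2+3 = 5

0o542500513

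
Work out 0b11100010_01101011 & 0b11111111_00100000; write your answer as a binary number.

0b1110001000100000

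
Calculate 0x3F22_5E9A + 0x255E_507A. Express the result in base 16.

Add column by column in base 16, right to left:
  A+A = 4 carry 1
  9+7+1 = 1 carry 1
  E+0+1 = F
  5+5 = A
  2+E = 0 carry 1
  2+5+1 = 8
  F+5 = 4 carry 1
  3+2+1 = 6

0x6480AF14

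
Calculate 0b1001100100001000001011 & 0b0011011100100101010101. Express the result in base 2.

0b0001000100000000000001

AND bit by bit (1 only where both bits are 1):
  1001100100001000001011
& 0011011100100101010101
= 0001000100000000000001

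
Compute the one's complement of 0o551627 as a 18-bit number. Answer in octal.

0o226150

Each oct digit d becomes 7−d:
  5→2, 5→2, 1→6, 6→1, 2→5, 7→0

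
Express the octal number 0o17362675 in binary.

0b1111011110010110111101

Each octal digit is 3 bits: 1=001 7=111 3=011 6=110 2=010 6=110 7=111 5=101.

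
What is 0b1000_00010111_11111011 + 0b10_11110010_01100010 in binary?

0b10110000101001011101

Add column by column in base 2, right to left:
  1+0 = 1
  1+1 = 0 carry 1
  0+0+1 = 1
  1+0 = 1
  1+0 = 1
  1+1 = 0 carry 1
  1+1+1 = 1 carry 1
  1+0+1 = 0 carry 1
  1+0+1 = 0 carry 1
  1+1+1 = 1 carry 1
  1+0+1 = 0 carry 1
  0+0+1 = 1
  1+1 = 0 carry 1
  0+1+1 = 0 carry 1
  0+1+1 = 0 carry 1
  0+1+1 = 0 carry 1
  0+0+1 = 1
  0+1 = 1
  0+0 = 0
  1+0 = 1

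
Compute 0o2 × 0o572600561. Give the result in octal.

Multiply each base-8 digit by 2, carrying:
  1×2 = 2 → write 2
  6×2 = 12 → write 4 carry 1
  5×2+1 = 11 → write 3 carry 1
  0×2+1 = 1 → write 1
  0×2 = 0 → write 0
  6×2 = 12 → write 4 carry 1
  2×2+1 = 5 → write 5
  7×2 = 14 → write 6 carry 1
  5×2+1 = 11 → write 3 carry 1
  remaining carry: 1

0o1365401342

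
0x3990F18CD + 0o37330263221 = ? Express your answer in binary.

0b10010010100011100000111111101011110

0x3990F18CD = 0b1110011001000011110001100011001101 in binary.
0o37330263221 = 0b11111011011000010110011010010001 in binary.
Add column by column in base 2, right to left:
  1+1 = 0 carry 1
  0+0+1 = 1
  1+0 = 1
  1+0 = 1
  0+1 = 1
  0+0 = 0
  1+0 = 1
  1+1 = 0 carry 1
  0+0+1 = 1
  0+1 = 1
  0+1 = 1
  1+0 = 1
  1+0 = 1
  0+1 = 1
  0+1 = 1
  0+0 = 0
  1+1 = 0 carry 1
  1+0+1 = 0 carry 1
  1+0+1 = 0 carry 1
  1+0+1 = 0 carry 1
  0+0+1 = 1
  0+1 = 1
  0+1 = 1
  0+0 = 0
  1+1 = 0 carry 1
  0+1+1 = 0 carry 1
  0+0+1 = 1
  1+1 = 0 carry 1
  1+1+1 = 1 carry 1
  0+1+1 = 0 carry 1
  0+1+1 = 0 carry 1
  1+1+1 = 1 carry 1
  1+0+1 = 0 carry 1
  1+0+1 = 0 carry 1
  final carry 1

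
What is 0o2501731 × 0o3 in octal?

Multiply each base-8 digit by 3, carrying:
  1×3 = 3 → write 3
  3×3 = 9 → write 1 carry 1
  7×3+1 = 22 → write 6 carry 2
  1×3+2 = 5 → write 5
  0×3 = 0 → write 0
  5×3 = 15 → write 7 carry 1
  2×3+1 = 7 → write 7

0o7705613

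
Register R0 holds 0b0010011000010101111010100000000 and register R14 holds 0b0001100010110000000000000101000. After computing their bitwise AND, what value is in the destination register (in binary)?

AND bit by bit (1 only where both bits are 1):
  0010011000010101111010100000000
& 0001100010110000000000000101000
= 0000000000010000000000000000000

0b0000000000010000000000000000000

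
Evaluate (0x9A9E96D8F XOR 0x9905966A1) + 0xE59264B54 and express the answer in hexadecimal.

First 0x9A9E96D8F XOR 0x9905966A1 = 0x039B00B2E.
Add column by column in base 16, right to left:
  E+4 = 2 carry 1
  2+5+1 = 8
  B+B = 6 carry 1
  0+4+1 = 5
  0+6 = 6
  B+2 = D
  9+9 = 2 carry 1
  3+5+1 = 9
  0+E = E

0xE92D65682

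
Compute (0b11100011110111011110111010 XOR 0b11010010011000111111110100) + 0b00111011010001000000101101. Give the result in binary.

0b1101101000000100001111011

First 0b11100011110111011110111010 XOR 0b11010010011000111111110100 = 0b00110001101111100001001110.
Add column by column in base 2, right to left:
  0+1 = 1
  1+0 = 1
  1+1 = 0 carry 1
  1+1+1 = 1 carry 1
  0+0+1 = 1
  0+1 = 1
  1+0 = 1
  0+0 = 0
  0+0 = 0
  0+0 = 0
  0+0 = 0
  1+0 = 1
  1+1 = 0 carry 1
  1+0+1 = 0 carry 1
  1+0+1 = 0 carry 1
  1+0+1 = 0 carry 1
  0+1+1 = 0 carry 1
  1+0+1 = 0 carry 1
  1+1+1 = 1 carry 1
  0+1+1 = 0 carry 1
  0+0+1 = 1
  0+1 = 1
  1+1 = 0 carry 1
  1+1+1 = 1 carry 1
  final carry 1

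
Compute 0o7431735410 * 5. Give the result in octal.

0o45601523450

Multiply each base-8 digit by 5, carrying:
  0×5 = 0 → write 0
  1×5 = 5 → write 5
  4×5 = 20 → write 4 carry 2
  5×5+2 = 27 → write 3 carry 3
  3×5+3 = 18 → write 2 carry 2
  7×5+2 = 37 → write 5 carry 4
  1×5+4 = 9 → write 1 carry 1
  3×5+1 = 16 → write 0 carry 2
  4×5+2 = 22 → write 6 carry 2
  7×5+2 = 37 → write 5 carry 4
  remaining carry: 4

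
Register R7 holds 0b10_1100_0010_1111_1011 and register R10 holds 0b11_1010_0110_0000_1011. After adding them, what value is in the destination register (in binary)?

Add column by column in base 2, right to left:
  1+1 = 0 carry 1
  1+1+1 = 1 carry 1
  0+0+1 = 1
  1+1 = 0 carry 1
  1+0+1 = 0 carry 1
  1+0+1 = 0 carry 1
  1+0+1 = 0 carry 1
  1+0+1 = 0 carry 1
  0+0+1 = 1
  1+1 = 0 carry 1
  0+1+1 = 0 carry 1
  0+0+1 = 1
  0+0 = 0
  0+1 = 1
  1+0 = 1
  1+1 = 0 carry 1
  0+1+1 = 0 carry 1
  1+1+1 = 1 carry 1
  final carry 1

0b1100110100100000110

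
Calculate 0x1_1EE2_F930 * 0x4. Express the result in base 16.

0x47B8BE4C0

Multiply each base-16 digit by 4, carrying:
  0×4 = 0 → write 0
  3×4 = 12 → write C
  9×4 = 36 → write 4 carry 2
  F×4+2 = 62 → write E carry 3
  2×4+3 = 11 → write B
  E×4 = 56 → write 8 carry 3
  E×4+3 = 59 → write B carry 3
  1×4+3 = 7 → write 7
  1×4 = 4 → write 4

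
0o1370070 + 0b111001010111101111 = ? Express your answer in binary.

0b10011000011000100111

0o1370070 = 0b1011111000000111000 in binary.
Add column by column in base 2, right to left:
  0+1 = 1
  0+1 = 1
  0+1 = 1
  1+1 = 0 carry 1
  1+0+1 = 0 carry 1
  1+1+1 = 1 carry 1
  0+1+1 = 0 carry 1
  0+1+1 = 0 carry 1
  0+1+1 = 0 carry 1
  0+0+1 = 1
  0+1 = 1
  0+0 = 0
  1+1 = 0 carry 1
  1+0+1 = 0 carry 1
  1+0+1 = 0 carry 1
  1+1+1 = 1 carry 1
  1+1+1 = 1 carry 1
  0+1+1 = 0 carry 1
  1+0+1 = 0 carry 1
  final carry 1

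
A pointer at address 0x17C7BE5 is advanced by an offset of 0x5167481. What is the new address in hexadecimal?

0x692F066

Add column by column in base 16, right to left:
  5+1 = 6
  E+8 = 6 carry 1
  B+4+1 = 0 carry 1
  7+7+1 = F
  C+6 = 2 carry 1
  7+1+1 = 9
  1+5 = 6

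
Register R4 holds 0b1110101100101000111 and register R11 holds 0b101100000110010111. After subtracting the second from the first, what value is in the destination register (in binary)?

0b1001001011110110000

Subtract column by column in base 2:
  1-1 → 0
  1-1 → 0
  1-1 → 0
  0-0 → 0
  0-1 → 1 (borrow)
  0-0-1 → 1 (borrow)
  1-0-1 → 0
  0-1 → 1 (borrow)
  1-1-1 → 1 (borrow)
  0-0-1 → 1 (borrow)
  0-0-1 → 1 (borrow)
  1-0-1 → 0
  1-0 → 1
  0-0 → 0
  1-1 → 0
  0-1 → 1 (borrow)
  1-0-1 → 0
  1-1 → 0
  1-0 → 1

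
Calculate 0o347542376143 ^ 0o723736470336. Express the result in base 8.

0o464274706275

XOR each oct digit independently (no carries):
  3^7=4, 4^2=6, 7^3=4, 5^7=2, 4^3=7, 2^6=4, 3^4=7, 7^7=0, 6^0=6, 1^3=2, 4^3=7, 3^6=5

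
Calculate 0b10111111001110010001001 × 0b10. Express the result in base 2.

0b101111110011100100010010

Multiply each base-2 digit by 2, carrying:
  1×2 = 2 → write 0 carry 1
  0×2+1 = 1 → write 1
  0×2 = 0 → write 0
  1×2 = 2 → write 0 carry 1
  0×2+1 = 1 → write 1
  0×2 = 0 → write 0
  0×2 = 0 → write 0
  1×2 = 2 → write 0 carry 1
  0×2+1 = 1 → write 1
  0×2 = 0 → write 0
  1×2 = 2 → write 0 carry 1
  1×2+1 = 3 → write 1 carry 1
  1×2+1 = 3 → write 1 carry 1
  0×2+1 = 1 → write 1
  0×2 = 0 → write 0
  1×2 = 2 → write 0 carry 1
  1×2+1 = 3 → write 1 carry 1
  1×2+1 = 3 → write 1 carry 1
  1×2+1 = 3 → write 1 carry 1
  1×2+1 = 3 → write 1 carry 1
  1×2+1 = 3 → write 1 carry 1
  0×2+1 = 1 → write 1
  1×2 = 2 → write 0 carry 1
  remaining carry: 1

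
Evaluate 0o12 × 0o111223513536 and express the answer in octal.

Multiply each base-8 digit by 10, carrying:
  6×10 = 60 → write 4 carry 7
  3×10+7 = 37 → write 5 carry 4
  5×10+4 = 54 → write 6 carry 6
  3×10+6 = 36 → write 4 carry 4
  1×10+4 = 14 → write 6 carry 1
  5×10+1 = 51 → write 3 carry 6
  3×10+6 = 36 → write 4 carry 4
  2×10+4 = 24 → write 0 carry 3
  2×10+3 = 23 → write 7 carry 2
  1×10+2 = 12 → write 4 carry 1
  1×10+1 = 11 → write 3 carry 1
  1×10+1 = 11 → write 3 carry 1
  remaining carry: 1

0o1334704364654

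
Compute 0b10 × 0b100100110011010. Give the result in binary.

Multiply each base-2 digit by 2, carrying:
  0×2 = 0 → write 0
  1×2 = 2 → write 0 carry 1
  0×2+1 = 1 → write 1
  1×2 = 2 → write 0 carry 1
  1×2+1 = 3 → write 1 carry 1
  0×2+1 = 1 → write 1
  0×2 = 0 → write 0
  1×2 = 2 → write 0 carry 1
  1×2+1 = 3 → write 1 carry 1
  0×2+1 = 1 → write 1
  0×2 = 0 → write 0
  1×2 = 2 → write 0 carry 1
  0×2+1 = 1 → write 1
  0×2 = 0 → write 0
  1×2 = 2 → write 0 carry 1
  remaining carry: 1

0b1001001100110100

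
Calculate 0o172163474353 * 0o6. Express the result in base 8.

0o1335265552602

Multiply each base-8 digit by 6, carrying:
  3×6 = 18 → write 2 carry 2
  5×6+2 = 32 → write 0 carry 4
  3×6+4 = 22 → write 6 carry 2
  4×6+2 = 26 → write 2 carry 3
  7×6+3 = 45 → write 5 carry 5
  4×6+5 = 29 → write 5 carry 3
  3×6+3 = 21 → write 5 carry 2
  6×6+2 = 38 → write 6 carry 4
  1×6+4 = 10 → write 2 carry 1
  2×6+1 = 13 → write 5 carry 1
  7×6+1 = 43 → write 3 carry 5
  1×6+5 = 11 → write 3 carry 1
  remaining carry: 1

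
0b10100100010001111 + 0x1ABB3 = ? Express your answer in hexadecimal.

0b10100100010001111 = 0x1488F in hexadecimal.
Add column by column in base 16, right to left:
  F+3 = 2 carry 1
  8+B+1 = 4 carry 1
  8+B+1 = 4 carry 1
  4+A+1 = F
  1+1 = 2

0x2F442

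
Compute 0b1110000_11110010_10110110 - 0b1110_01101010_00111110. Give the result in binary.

0b11000101000100001111000

Subtract column by column in base 2:
  0-0 → 0
  1-1 → 0
  1-1 → 0
  0-1 → 1 (borrow)
  1-1-1 → 1 (borrow)
  1-1-1 → 1 (borrow)
  0-0-1 → 1 (borrow)
  1-0-1 → 0
  0-0 → 0
  1-1 → 0
  0-0 → 0
  0-1 → 1 (borrow)
  1-0-1 → 0
  1-1 → 0
  1-1 → 0
  1-0 → 1
  0-0 → 0
  0-1 → 1 (borrow)
  0-1-1 → 0 (borrow)
  0-1-1 → 0 (borrow)
  1-0-1 → 0
  1-0 → 1
  1-0 → 1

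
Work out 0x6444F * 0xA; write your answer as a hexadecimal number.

Multiply each base-16 digit by 10, carrying:
  F×10 = 150 → write 6 carry 9
  4×10+9 = 49 → write 1 carry 3
  4×10+3 = 43 → write B carry 2
  4×10+2 = 42 → write A carry 2
  6×10+2 = 62 → write E carry 3
  remaining carry: 3

0x3EAB16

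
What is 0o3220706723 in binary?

0b11010010000111000110111010011

Each octal digit is 3 bits: 3=011 2=010 2=010 0=000 7=111 0=000 6=110 7=111 2=010 3=011.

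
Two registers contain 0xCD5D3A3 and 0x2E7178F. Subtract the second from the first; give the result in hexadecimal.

Subtract column by column in base 16:
  3-F → 4 (borrow)
  A-8-1 → 1
  3-7 → C (borrow)
  D-1-1 → B
  5-7 → E (borrow)
  D-E-1 → E (borrow)
  C-2-1 → 9

0x9EEBC14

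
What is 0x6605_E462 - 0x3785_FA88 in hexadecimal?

Subtract column by column in base 16:
  2-8 → A (borrow)
  6-8-1 → D (borrow)
  4-A-1 → 9 (borrow)
  E-F-1 → E (borrow)
  5-5-1 → F (borrow)
  0-8-1 → 7 (borrow)
  6-7-1 → E (borrow)
  6-3-1 → 2

0x2E7FE9DA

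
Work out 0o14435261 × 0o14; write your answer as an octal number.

0o226540114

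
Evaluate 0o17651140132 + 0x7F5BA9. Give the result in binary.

0o17651140132 = 0b1111110101001001100000001011010 in binary.
0x7F5BA9 = 0b11111110101101110101001 in binary.
Add column by column in base 2, right to left:
  0+1 = 1
  1+0 = 1
  0+0 = 0
  1+1 = 0 carry 1
  1+0+1 = 0 carry 1
  0+1+1 = 0 carry 1
  1+0+1 = 0 carry 1
  0+1+1 = 0 carry 1
  0+1+1 = 0 carry 1
  0+1+1 = 0 carry 1
  0+0+1 = 1
  0+1 = 1
  0+1 = 1
  0+0 = 0
  1+1 = 0 carry 1
  1+0+1 = 0 carry 1
  0+1+1 = 0 carry 1
  0+1+1 = 0 carry 1
  1+1+1 = 1 carry 1
  0+1+1 = 0 carry 1
  0+1+1 = 0 carry 1
  1+1+1 = 1 carry 1
  0+1+1 = 0 carry 1
  1+0+1 = 0 carry 1
  0+0+1 = 1
  1+0 = 1
  1+0 = 1
  1+0 = 1
  1+0 = 1
  1+0 = 1
  1+0 = 1

0b1111111001001000001110000000011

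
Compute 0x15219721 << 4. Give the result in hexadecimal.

Shifting left by 4 bits = 1 hex digit: append 1 zero.

0x152197210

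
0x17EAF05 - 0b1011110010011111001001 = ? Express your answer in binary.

0x17EAF05 = 0b1011111101010111100000101 in binary.
Subtract column by column in base 2:
  1-1 → 0
  0-0 → 0
  1-0 → 1
  0-1 → 1 (borrow)
  0-0-1 → 1 (borrow)
  0-0-1 → 1 (borrow)
  0-1-1 → 0 (borrow)
  0-1-1 → 0 (borrow)
  1-1-1 → 1 (borrow)
  1-1-1 → 1 (borrow)
  1-1-1 → 1 (borrow)
  1-0-1 → 0
  0-0 → 0
  1-1 → 0
  0-0 → 0
  1-0 → 1
  0-1 → 1 (borrow)
  1-1-1 → 1 (borrow)
  1-1-1 → 1 (borrow)
  1-1-1 → 1 (borrow)
  1-0-1 → 0
  1-1 → 0
  1-0 → 1
  0-0 → 0
  1-0 → 1

0b1010011111000011100111100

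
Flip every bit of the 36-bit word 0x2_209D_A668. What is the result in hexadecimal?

Each hex digit d becomes F−d:
  2→D, 2→D, 0→F, 9→6, D→2, A→5, 6→9, 6→9, 8→7

0xDDF625997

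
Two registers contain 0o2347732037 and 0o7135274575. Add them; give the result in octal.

0o11505226634

Add column by column in base 8, right to left:
  7+5 = 4 carry 1
  3+7+1 = 3 carry 1
  0+5+1 = 6
  2+4 = 6
  3+7 = 2 carry 1
  7+2+1 = 2 carry 1
  7+5+1 = 5 carry 1
  4+3+1 = 0 carry 1
  3+1+1 = 5
  2+7 = 1 carry 1
  final carry 1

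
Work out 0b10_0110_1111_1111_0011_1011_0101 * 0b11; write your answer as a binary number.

0b111010011111101101100011111

Multiply each base-2 digit by 3, carrying:
  1×3 = 3 → write 1 carry 1
  0×3+1 = 1 → write 1
  1×3 = 3 → write 1 carry 1
  0×3+1 = 1 → write 1
  1×3 = 3 → write 1 carry 1
  1×3+1 = 4 → write 0 carry 2
  0×3+2 = 2 → write 0 carry 1
  1×3+1 = 4 → write 0 carry 2
  1×3+2 = 5 → write 1 carry 2
  1×3+2 = 5 → write 1 carry 2
  0×3+2 = 2 → write 0 carry 1
  0×3+1 = 1 → write 1
  1×3 = 3 → write 1 carry 1
  1×3+1 = 4 → write 0 carry 2
  1×3+2 = 5 → write 1 carry 2
  1×3+2 = 5 → write 1 carry 2
  1×3+2 = 5 → write 1 carry 2
  1×3+2 = 5 → write 1 carry 2
  1×3+2 = 5 → write 1 carry 2
  1×3+2 = 5 → write 1 carry 2
  0×3+2 = 2 → write 0 carry 1
  1×3+1 = 4 → write 0 carry 2
  1×3+2 = 5 → write 1 carry 2
  0×3+2 = 2 → write 0 carry 1
  0×3+1 = 1 → write 1
  1×3 = 3 → write 1 carry 1
  remaining carry: 1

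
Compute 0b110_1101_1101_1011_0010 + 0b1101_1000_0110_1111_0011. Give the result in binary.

0b101000110010010100101

Add column by column in base 2, right to left:
  0+1 = 1
  1+1 = 0 carry 1
  0+0+1 = 1
  0+0 = 0
  1+1 = 0 carry 1
  1+1+1 = 1 carry 1
  0+1+1 = 0 carry 1
  1+1+1 = 1 carry 1
  1+0+1 = 0 carry 1
  0+1+1 = 0 carry 1
  1+1+1 = 1 carry 1
  1+0+1 = 0 carry 1
  1+0+1 = 0 carry 1
  0+0+1 = 1
  1+0 = 1
  1+1 = 0 carry 1
  0+1+1 = 0 carry 1
  1+0+1 = 0 carry 1
  1+1+1 = 1 carry 1
  0+1+1 = 0 carry 1
  final carry 1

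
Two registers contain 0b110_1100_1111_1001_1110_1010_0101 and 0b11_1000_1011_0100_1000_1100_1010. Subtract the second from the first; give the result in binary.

Subtract column by column in base 2:
  1-0 → 1
  0-1 → 1 (borrow)
  1-0-1 → 0
  0-1 → 1 (borrow)
  0-0-1 → 1 (borrow)
  1-0-1 → 0
  0-1 → 1 (borrow)
  1-1-1 → 1 (borrow)
  0-0-1 → 1 (borrow)
  1-0-1 → 0
  1-0 → 1
  1-1 → 0
  1-0 → 1
  0-0 → 0
  0-1 → 1 (borrow)
  1-0-1 → 0
  1-1 → 0
  1-1 → 0
  1-0 → 1
  1-1 → 0
  0-0 → 0
  0-0 → 0
  1-0 → 1
  1-1 → 0
  0-1 → 1 (borrow)
  1-1-1 → 1 (borrow)
  1-0-1 → 0

0b11010001000101010111011011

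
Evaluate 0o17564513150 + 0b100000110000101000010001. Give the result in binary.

0o17564513150 = 0b1111101110100101001011001101000 in binary.
Add column by column in base 2, right to left:
  0+1 = 1
  0+0 = 0
  0+0 = 0
  1+0 = 1
  0+1 = 1
  1+0 = 1
  1+0 = 1
  0+0 = 0
  0+0 = 0
  1+1 = 0 carry 1
  1+0+1 = 0 carry 1
  0+1+1 = 0 carry 1
  1+0+1 = 0 carry 1
  0+0+1 = 1
  0+0 = 0
  1+0 = 1
  0+1 = 1
  1+1 = 0 carry 1
  0+0+1 = 1
  0+0 = 0
  1+0 = 1
  0+0 = 0
  1+0 = 1
  1+1 = 0 carry 1
  1+0+1 = 0 carry 1
  0+0+1 = 1
  1+0 = 1
  1+0 = 1
  1+0 = 1
  1+0 = 1
  1+0 = 1

0b1111110010101011010000001111001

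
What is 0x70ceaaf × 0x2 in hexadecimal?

Multiply each base-16 digit by 2, carrying:
  f×2 = 30 → write e carry 1
  a×2+1 = 21 → write 5 carry 1
  a×2+1 = 21 → write 5 carry 1
  e×2+1 = 29 → write d carry 1
  c×2+1 = 25 → write 9 carry 1
  0×2+1 = 1 → write 1
  7×2 = 14 → write e

0xe19d55e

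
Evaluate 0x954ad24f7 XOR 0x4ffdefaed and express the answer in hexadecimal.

XOR each hex digit independently (no carries):
  9^4=d, 5^f=a, 4^f=b, a^d=7, d^e=3, 2^f=d, 4^a=e, f^e=1, 7^d=a

0xdab73de1a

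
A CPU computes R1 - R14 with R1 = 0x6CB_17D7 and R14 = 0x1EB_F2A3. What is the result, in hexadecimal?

Subtract column by column in base 16:
  7-3 → 4
  D-A → 3
  7-2 → 5
  1-F → 2 (borrow)
  B-B-1 → F (borrow)
  C-E-1 → D (borrow)
  6-1-1 → 4

0x4DF2534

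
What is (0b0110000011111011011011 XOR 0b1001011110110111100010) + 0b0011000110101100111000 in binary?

0b10010100011111001110001

First 0b0110000011111011011011 XOR 0b1001011110110111100010 = 0b1111011101001100111001.
Add column by column in base 2, right to left:
  1+0 = 1
  0+0 = 0
  0+0 = 0
  1+1 = 0 carry 1
  1+1+1 = 1 carry 1
  1+1+1 = 1 carry 1
  0+0+1 = 1
  0+0 = 0
  1+1 = 0 carry 1
  1+1+1 = 1 carry 1
  0+0+1 = 1
  0+1 = 1
  1+0 = 1
  0+1 = 1
  1+1 = 0 carry 1
  1+0+1 = 0 carry 1
  1+0+1 = 0 carry 1
  0+0+1 = 1
  1+1 = 0 carry 1
  1+1+1 = 1 carry 1
  1+0+1 = 0 carry 1
  1+0+1 = 0 carry 1
  final carry 1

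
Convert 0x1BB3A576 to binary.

Expand each hex digit to 4 bits: 1=0001 B=1011 B=1011 3=0011 A=1010 5=0101 7=0111 6=0110.

0b11011101100111010010101110110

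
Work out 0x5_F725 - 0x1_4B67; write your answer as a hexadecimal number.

0x4ABBE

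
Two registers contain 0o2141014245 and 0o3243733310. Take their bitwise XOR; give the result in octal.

XOR each oct digit independently (no carries):
  2^3=1, 1^2=3, 4^4=0, 1^3=2, 0^7=7, 1^3=2, 4^3=7, 2^3=1, 4^1=5, 5^0=5

0o1302727155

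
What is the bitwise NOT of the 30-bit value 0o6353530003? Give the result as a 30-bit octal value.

Each oct digit d becomes 7−d:
  6→1, 3→4, 5→2, 3→4, 5→2, 3→4, 0→7, 0→7, 0→7, 3→4

0o1424247774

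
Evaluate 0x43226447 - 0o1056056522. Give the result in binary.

0b111010011010100000011011110101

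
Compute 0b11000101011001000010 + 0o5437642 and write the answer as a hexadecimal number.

0x2295E4

0b11000101011001000010 = 0xC5642 in hexadecimal.
0o5437642 = 0x163FA2 in hexadecimal.
Add column by column in base 16, right to left:
  2+2 = 4
  4+A = E
  6+F = 5 carry 1
  5+3+1 = 9
  C+6 = 2 carry 1
  0+1+1 = 2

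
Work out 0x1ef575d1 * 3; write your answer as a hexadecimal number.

Multiply each base-16 digit by 3, carrying:
  1×3 = 3 → write 3
  d×3 = 39 → write 7 carry 2
  5×3+2 = 17 → write 1 carry 1
  7×3+1 = 22 → write 6 carry 1
  5×3+1 = 16 → write 0 carry 1
  f×3+1 = 46 → write e carry 2
  e×3+2 = 44 → write c carry 2
  1×3+2 = 5 → write 5

0x5ce06173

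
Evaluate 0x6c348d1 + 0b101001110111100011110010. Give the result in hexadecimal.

0x76ac1c3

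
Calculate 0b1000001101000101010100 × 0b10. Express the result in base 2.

Multiply each base-2 digit by 2, carrying:
  0×2 = 0 → write 0
  0×2 = 0 → write 0
  1×2 = 2 → write 0 carry 1
  0×2+1 = 1 → write 1
  1×2 = 2 → write 0 carry 1
  0×2+1 = 1 → write 1
  1×2 = 2 → write 0 carry 1
  0×2+1 = 1 → write 1
  1×2 = 2 → write 0 carry 1
  0×2+1 = 1 → write 1
  0×2 = 0 → write 0
  0×2 = 0 → write 0
  1×2 = 2 → write 0 carry 1
  0×2+1 = 1 → write 1
  1×2 = 2 → write 0 carry 1
  1×2+1 = 3 → write 1 carry 1
  0×2+1 = 1 → write 1
  0×2 = 0 → write 0
  0×2 = 0 → write 0
  0×2 = 0 → write 0
  0×2 = 0 → write 0
  1×2 = 2 → write 0 carry 1
  remaining carry: 1

0b10000011010001010101000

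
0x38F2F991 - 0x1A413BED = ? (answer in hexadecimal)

0x1EB1BDA4

Subtract column by column in base 16:
  1-D → 4 (borrow)
  9-E-1 → A (borrow)
  9-B-1 → D (borrow)
  F-3-1 → B
  2-1 → 1
  F-4 → B
  8-A → E (borrow)
  3-1-1 → 1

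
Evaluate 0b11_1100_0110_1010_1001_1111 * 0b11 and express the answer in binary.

Multiply each base-2 digit by 3, carrying:
  1×3 = 3 → write 1 carry 1
  1×3+1 = 4 → write 0 carry 2
  1×3+2 = 5 → write 1 carry 2
  1×3+2 = 5 → write 1 carry 2
  1×3+2 = 5 → write 1 carry 2
  0×3+2 = 2 → write 0 carry 1
  0×3+1 = 1 → write 1
  1×3 = 3 → write 1 carry 1
  0×3+1 = 1 → write 1
  1×3 = 3 → write 1 carry 1
  0×3+1 = 1 → write 1
  1×3 = 3 → write 1 carry 1
  0×3+1 = 1 → write 1
  1×3 = 3 → write 1 carry 1
  1×3+1 = 4 → write 0 carry 2
  0×3+2 = 2 → write 0 carry 1
  0×3+1 = 1 → write 1
  0×3 = 0 → write 0
  1×3 = 3 → write 1 carry 1
  1×3+1 = 4 → write 0 carry 2
  1×3+2 = 5 → write 1 carry 2
  1×3+2 = 5 → write 1 carry 2
  remaining carry: 10

0b101101010011111111011101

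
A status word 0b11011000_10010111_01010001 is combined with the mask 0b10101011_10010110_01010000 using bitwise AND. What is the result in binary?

AND bit by bit (1 only where both bits are 1):
  110110001001011101010001
& 101010111001011001010000
= 100010001001011001010000

0b100010001001011001010000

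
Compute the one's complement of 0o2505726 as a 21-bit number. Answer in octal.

0o5272051

Each oct digit d becomes 7−d:
  2→5, 5→2, 0→7, 5→2, 7→0, 2→5, 6→1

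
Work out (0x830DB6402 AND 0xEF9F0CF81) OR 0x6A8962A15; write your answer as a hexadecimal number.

0xEB8D66E15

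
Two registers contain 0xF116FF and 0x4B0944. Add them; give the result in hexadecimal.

Add column by column in base 16, right to left:
  F+4 = 3 carry 1
  F+4+1 = 4 carry 1
  6+9+1 = 0 carry 1
  1+0+1 = 2
  1+B = C
  F+4 = 3 carry 1
  final carry 1

0x13C2043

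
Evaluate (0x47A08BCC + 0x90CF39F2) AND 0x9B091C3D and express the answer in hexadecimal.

0x9809043C

Add column by column in base 16, right to left:
  C+2 = E
  C+F = B carry 1
  B+9+1 = 5 carry 1
  8+3+1 = C
  0+F = F
  A+C = 6 carry 1
  7+0+1 = 8
  4+9 = D
Sum = 0xD86FC5BE; now AND with 0x9B091C3D:
  D&9=9, 8&B=8, 6&0=0, F&9=9, C&1=0, 5&C=4, B&3=3, E&D=C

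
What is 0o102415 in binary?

0b1000010100001101

Each octal digit is 3 bits: 1=001 0=000 2=010 4=100 1=001 5=101.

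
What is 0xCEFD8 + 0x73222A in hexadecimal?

0x801202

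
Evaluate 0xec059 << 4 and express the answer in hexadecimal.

0xec0590

Shifting left by 4 bits = 1 hex digit: append 1 zero.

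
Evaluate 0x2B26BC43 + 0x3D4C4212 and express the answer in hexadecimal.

Add column by column in base 16, right to left:
  3+2 = 5
  4+1 = 5
  C+2 = E
  B+4 = F
  6+C = 2 carry 1
  2+4+1 = 7
  B+D = 8 carry 1
  2+3+1 = 6

0x6872FE55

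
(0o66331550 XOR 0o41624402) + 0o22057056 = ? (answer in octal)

0o51574230

First 0o66331550 XOR 0o41624402 = 0o27515152.
Add column by column in base 8, right to left:
  2+6 = 0 carry 1
  5+5+1 = 3 carry 1
  1+0+1 = 2
  5+7 = 4 carry 1
  1+5+1 = 7
  5+0 = 5
  7+2 = 1 carry 1
  2+2+1 = 5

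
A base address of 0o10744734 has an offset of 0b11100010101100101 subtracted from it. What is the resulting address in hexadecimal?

0x220477

0o10744734 = 0x23C9DC in hexadecimal.
0b11100010101100101 = 0x1C565 in hexadecimal.
Subtract column by column in base 16:
  C-5 → 7
  D-6 → 7
  9-5 → 4
  C-C → 0
  3-1 → 2
  2-0 → 2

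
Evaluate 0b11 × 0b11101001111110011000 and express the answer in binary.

0b1010111101111011001000

Multiply each base-2 digit by 3, carrying:
  0×3 = 0 → write 0
  0×3 = 0 → write 0
  0×3 = 0 → write 0
  1×3 = 3 → write 1 carry 1
  1×3+1 = 4 → write 0 carry 2
  0×3+2 = 2 → write 0 carry 1
  0×3+1 = 1 → write 1
  1×3 = 3 → write 1 carry 1
  1×3+1 = 4 → write 0 carry 2
  1×3+2 = 5 → write 1 carry 2
  1×3+2 = 5 → write 1 carry 2
  1×3+2 = 5 → write 1 carry 2
  1×3+2 = 5 → write 1 carry 2
  0×3+2 = 2 → write 0 carry 1
  0×3+1 = 1 → write 1
  1×3 = 3 → write 1 carry 1
  0×3+1 = 1 → write 1
  1×3 = 3 → write 1 carry 1
  1×3+1 = 4 → write 0 carry 2
  1×3+2 = 5 → write 1 carry 2
  remaining carry: 10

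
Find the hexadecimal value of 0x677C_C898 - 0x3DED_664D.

Subtract column by column in base 16:
  8-D → B (borrow)
  9-4-1 → 4
  8-6 → 2
  C-6 → 6
  C-D → F (borrow)
  7-E-1 → 8 (borrow)
  7-D-1 → 9 (borrow)
  6-3-1 → 2

0x298F624B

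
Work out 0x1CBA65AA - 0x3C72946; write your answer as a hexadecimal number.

0x18F33C64

Subtract column by column in base 16:
  A-6 → 4
  A-4 → 6
  5-9 → C (borrow)
  6-2-1 → 3
  A-7 → 3
  B-C → F (borrow)
  C-3-1 → 8
  1-0 → 1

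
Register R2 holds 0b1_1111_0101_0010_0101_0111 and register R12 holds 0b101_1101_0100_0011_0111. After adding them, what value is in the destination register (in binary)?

Add column by column in base 2, right to left:
  1+1 = 0 carry 1
  1+1+1 = 1 carry 1
  1+1+1 = 1 carry 1
  0+0+1 = 1
  1+1 = 0 carry 1
  0+1+1 = 0 carry 1
  1+0+1 = 0 carry 1
  0+0+1 = 1
  0+0 = 0
  1+0 = 1
  0+1 = 1
  0+0 = 0
  1+1 = 0 carry 1
  0+0+1 = 1
  1+1 = 0 carry 1
  0+1+1 = 0 carry 1
  1+1+1 = 1 carry 1
  1+0+1 = 0 carry 1
  1+1+1 = 1 carry 1
  1+0+1 = 0 carry 1
  1+0+1 = 0 carry 1
  final carry 1

0b1001010010011010001110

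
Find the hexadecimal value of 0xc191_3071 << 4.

0xc19130710

Shifting left by 4 bits = 1 hex digit: append 1 zero.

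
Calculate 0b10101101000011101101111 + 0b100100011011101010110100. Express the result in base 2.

Add column by column in base 2, right to left:
  1+0 = 1
  1+0 = 1
  1+1 = 0 carry 1
  1+0+1 = 0 carry 1
  0+1+1 = 0 carry 1
  1+1+1 = 1 carry 1
  1+0+1 = 0 carry 1
  0+1+1 = 0 carry 1
  1+0+1 = 0 carry 1
  1+1+1 = 1 carry 1
  1+0+1 = 0 carry 1
  0+1+1 = 0 carry 1
  0+1+1 = 0 carry 1
  0+1+1 = 0 carry 1
  0+0+1 = 1
  1+1 = 0 carry 1
  0+1+1 = 0 carry 1
  1+0+1 = 0 carry 1
  1+0+1 = 0 carry 1
  0+0+1 = 1
  1+1 = 0 carry 1
  0+0+1 = 1
  1+0 = 1
  0+1 = 1

0b111010000100001000100011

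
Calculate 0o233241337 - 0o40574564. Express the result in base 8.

Subtract column by column in base 8:
  7-4 → 3
  3-6 → 5 (borrow)
  3-5-1 → 5 (borrow)
  1-4-1 → 4 (borrow)
  4-7-1 → 4 (borrow)
  2-5-1 → 4 (borrow)
  3-0-1 → 2
  3-4 → 7 (borrow)
  2-0-1 → 1

0o172444553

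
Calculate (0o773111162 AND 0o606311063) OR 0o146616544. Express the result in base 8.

0o746717566

0o773111162 AND 0o606311063 = 0o602111062.
Then OR with 0o146616544.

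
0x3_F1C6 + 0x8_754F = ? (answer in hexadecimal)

Add column by column in base 16, right to left:
  6+F = 5 carry 1
  C+4+1 = 1 carry 1
  1+5+1 = 7
  F+7 = 6 carry 1
  3+8+1 = C

0xC6715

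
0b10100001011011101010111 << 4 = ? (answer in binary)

0b101000010110111010101110000

Left shift by 4: append 4 zero bits.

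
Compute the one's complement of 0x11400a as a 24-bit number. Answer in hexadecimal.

0xeebff5

Each hex digit d becomes f−d:
  1→e, 1→e, 4→b, 0→f, 0→f, a→5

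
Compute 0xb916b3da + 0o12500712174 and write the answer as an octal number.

0xb916b3da = 0o27105531732 in octal.
Add column by column in base 8, right to left:
  2+4 = 6
  3+7 = 2 carry 1
  7+1+1 = 1 carry 1
  1+2+1 = 4
  3+1 = 4
  5+7 = 4 carry 1
  5+0+1 = 6
  0+0 = 0
  1+5 = 6
  7+2 = 1 carry 1
  2+1+1 = 4

0o41606444126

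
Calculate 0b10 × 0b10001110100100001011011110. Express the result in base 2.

0b100011101001000010110111100

Multiply each base-2 digit by 2, carrying:
  0×2 = 0 → write 0
  1×2 = 2 → write 0 carry 1
  1×2+1 = 3 → write 1 carry 1
  1×2+1 = 3 → write 1 carry 1
  1×2+1 = 3 → write 1 carry 1
  0×2+1 = 1 → write 1
  1×2 = 2 → write 0 carry 1
  1×2+1 = 3 → write 1 carry 1
  0×2+1 = 1 → write 1
  1×2 = 2 → write 0 carry 1
  0×2+1 = 1 → write 1
  0×2 = 0 → write 0
  0×2 = 0 → write 0
  0×2 = 0 → write 0
  1×2 = 2 → write 0 carry 1
  0×2+1 = 1 → write 1
  0×2 = 0 → write 0
  1×2 = 2 → write 0 carry 1
  0×2+1 = 1 → write 1
  1×2 = 2 → write 0 carry 1
  1×2+1 = 3 → write 1 carry 1
  1×2+1 = 3 → write 1 carry 1
  0×2+1 = 1 → write 1
  0×2 = 0 → write 0
  0×2 = 0 → write 0
  1×2 = 2 → write 0 carry 1
  remaining carry: 1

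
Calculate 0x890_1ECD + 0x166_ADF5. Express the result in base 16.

0x9F6CCC2

Add column by column in base 16, right to left:
  D+5 = 2 carry 1
  C+F+1 = C carry 1
  E+D+1 = C carry 1
  1+A+1 = C
  0+6 = 6
  9+6 = F
  8+1 = 9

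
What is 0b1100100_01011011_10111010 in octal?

0o31055672

Group the bits in threes: 011 001 000 101 101 110 111 010 → 31055672.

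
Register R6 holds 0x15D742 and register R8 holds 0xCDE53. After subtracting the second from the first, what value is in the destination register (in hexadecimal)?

0x8F8EF

Subtract column by column in base 16:
  2-3 → F (borrow)
  4-5-1 → E (borrow)
  7-E-1 → 8 (borrow)
  D-D-1 → F (borrow)
  5-C-1 → 8 (borrow)
  1-0-1 → 0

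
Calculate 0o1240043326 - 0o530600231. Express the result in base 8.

Subtract column by column in base 8:
  6-1 → 5
  2-3 → 7 (borrow)
  3-2-1 → 0
  3-0 → 3
  4-0 → 4
  0-6 → 2 (borrow)
  0-0-1 → 7 (borrow)
  4-3-1 → 0
  2-5 → 5 (borrow)
  1-0-1 → 0

0o507243075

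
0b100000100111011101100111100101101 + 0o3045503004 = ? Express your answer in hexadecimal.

0x11D855531

0b100000100111011101100111100101101 = 0x104EECF2D in hexadecimal.
0o3045503004 = 0x18968604 in hexadecimal.
Add column by column in base 16, right to left:
  D+4 = 1 carry 1
  2+0+1 = 3
  F+6 = 5 carry 1
  C+8+1 = 5 carry 1
  E+6+1 = 5 carry 1
  E+9+1 = 8 carry 1
  4+8+1 = D
  0+1 = 1
  1+0 = 1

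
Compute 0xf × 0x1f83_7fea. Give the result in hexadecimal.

Multiply each base-16 digit by 15, carrying:
  a×15 = 150 → write 6 carry 9
  e×15+9 = 219 → write b carry 13
  f×15+13 = 238 → write e carry 14
  7×15+14 = 119 → write 7 carry 7
  3×15+7 = 52 → write 4 carry 3
  8×15+3 = 123 → write b carry 7
  f×15+7 = 232 → write 8 carry 14
  1×15+14 = 29 → write d carry 1
  remaining carry: 1

0x1d8b47eb6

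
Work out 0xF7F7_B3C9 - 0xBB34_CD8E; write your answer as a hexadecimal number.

0x3CC2E63B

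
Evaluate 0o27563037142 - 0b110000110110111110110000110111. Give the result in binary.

0o27563037142 = 0b10111101110011000011111001100010 in binary.
Subtract column by column in base 2:
  0-1 → 1 (borrow)
  1-1-1 → 1 (borrow)
  0-1-1 → 0 (borrow)
  0-0-1 → 1 (borrow)
  0-1-1 → 0 (borrow)
  1-1-1 → 1 (borrow)
  1-0-1 → 0
  0-0 → 0
  0-0 → 0
  1-0 → 1
  1-1 → 0
  1-1 → 0
  1-0 → 1
  1-1 → 0
  0-1 → 1 (borrow)
  0-1-1 → 0 (borrow)
  0-1-1 → 0 (borrow)
  0-1-1 → 0 (borrow)
  1-0-1 → 0
  1-1 → 0
  0-1 → 1 (borrow)
  0-0-1 → 1 (borrow)
  1-1-1 → 1 (borrow)
  1-1-1 → 1 (borrow)
  1-0-1 → 0
  0-0 → 0
  1-0 → 1
  1-0 → 1
  1-1 → 0
  1-1 → 0
  0-0 → 0
  1-0 → 1

0b10001100111100000101001000101011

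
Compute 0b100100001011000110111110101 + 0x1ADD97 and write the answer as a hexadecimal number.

0x4A06B8C

0b100100001011000110111110101 = 0x4858DF5 in hexadecimal.
Add column by column in base 16, right to left:
  5+7 = C
  F+9 = 8 carry 1
  D+D+1 = B carry 1
  8+D+1 = 6 carry 1
  5+A+1 = 0 carry 1
  8+1+1 = A
  4+0 = 4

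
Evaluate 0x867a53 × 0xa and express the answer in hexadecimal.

Multiply each base-16 digit by 10, carrying:
  3×10 = 30 → write e carry 1
  5×10+1 = 51 → write 3 carry 3
  a×10+3 = 103 → write 7 carry 6
  7×10+6 = 76 → write c carry 4
  6×10+4 = 64 → write 0 carry 4
  8×10+4 = 84 → write 4 carry 5
  remaining carry: 5

0x540c73e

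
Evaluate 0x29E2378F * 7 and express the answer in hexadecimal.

0x1252F84E9

Multiply each base-16 digit by 7, carrying:
  F×7 = 105 → write 9 carry 6
  8×7+6 = 62 → write E carry 3
  7×7+3 = 52 → write 4 carry 3
  3×7+3 = 24 → write 8 carry 1
  2×7+1 = 15 → write F
  E×7 = 98 → write 2 carry 6
  9×7+6 = 69 → write 5 carry 4
  2×7+4 = 18 → write 2 carry 1
  remaining carry: 1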